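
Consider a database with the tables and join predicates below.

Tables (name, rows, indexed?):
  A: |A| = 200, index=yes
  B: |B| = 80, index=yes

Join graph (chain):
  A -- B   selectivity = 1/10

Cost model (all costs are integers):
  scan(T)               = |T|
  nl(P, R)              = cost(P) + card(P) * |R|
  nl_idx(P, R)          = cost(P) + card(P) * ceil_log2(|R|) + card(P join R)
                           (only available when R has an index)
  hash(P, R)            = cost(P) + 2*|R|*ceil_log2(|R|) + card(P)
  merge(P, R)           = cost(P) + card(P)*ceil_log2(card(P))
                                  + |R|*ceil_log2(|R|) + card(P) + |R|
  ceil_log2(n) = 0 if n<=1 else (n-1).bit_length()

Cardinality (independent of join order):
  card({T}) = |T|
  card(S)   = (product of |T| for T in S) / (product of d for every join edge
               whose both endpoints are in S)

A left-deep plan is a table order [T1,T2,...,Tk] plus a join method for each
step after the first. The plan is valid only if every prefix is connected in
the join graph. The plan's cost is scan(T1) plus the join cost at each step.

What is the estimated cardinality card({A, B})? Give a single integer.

Tables in S: A(200), B(80)
Edges inside S: A-B(d=10)
numerator = 200 * 80 = 16000
denominator = 10 = 10
card(S) = 16000 / 10 = 1600

1600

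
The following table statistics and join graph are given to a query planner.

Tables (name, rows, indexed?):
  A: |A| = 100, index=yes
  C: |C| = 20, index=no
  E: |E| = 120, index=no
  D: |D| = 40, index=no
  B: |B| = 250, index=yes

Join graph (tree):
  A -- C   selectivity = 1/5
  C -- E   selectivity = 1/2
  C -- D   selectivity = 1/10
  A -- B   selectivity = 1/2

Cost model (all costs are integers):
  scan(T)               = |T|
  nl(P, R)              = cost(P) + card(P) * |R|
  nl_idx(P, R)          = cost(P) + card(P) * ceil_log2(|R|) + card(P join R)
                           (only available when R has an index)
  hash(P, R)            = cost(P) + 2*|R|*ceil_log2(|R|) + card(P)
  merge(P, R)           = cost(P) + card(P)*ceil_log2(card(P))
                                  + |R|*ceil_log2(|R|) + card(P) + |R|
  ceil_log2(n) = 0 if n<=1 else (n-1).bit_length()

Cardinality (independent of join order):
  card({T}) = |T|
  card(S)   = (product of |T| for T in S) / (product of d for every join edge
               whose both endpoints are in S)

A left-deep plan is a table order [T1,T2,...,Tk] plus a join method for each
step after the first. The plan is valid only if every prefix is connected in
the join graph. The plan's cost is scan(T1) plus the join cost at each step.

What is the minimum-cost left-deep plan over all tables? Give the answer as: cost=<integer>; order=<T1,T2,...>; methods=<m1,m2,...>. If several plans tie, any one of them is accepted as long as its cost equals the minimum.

Selinger DP (subsets sized 1..n):
  {A}: scan cost=100, card=100
  {C}: scan cost=20, card=20
  {E}: scan cost=120, card=120
  {D}: scan cost=40, card=40
  {B}: scan cost=250, card=250
  {AC}: card=400; try (C,hash)→400, (A,nl_idx)→560, (A,merge)→940, (C,merge)→1020, (A,hash)→1440, (A,nl)→2020 …(+1); best=400 via (C,hash)
  {AB}: card=12500; try (A,hash)→1900, (B,merge)→3150, (A,merge)→3300, (B,hash)→4200, (B,nl_idx)→13400, (A,nl_idx)→14500 …(+2); best=1900 via (A,hash)
  {CE}: card=1200; try (C,hash)→440, (E,merge)→1100, (C,merge)→1200, (E,hash)→1720, (E,nl)→2420, (C,nl)→2520; best=440 via (C,hash)
  {CD}: card=80; try (C,hash)→280, (D,merge)→420, (C,merge)→440, (D,hash)→520, (D,nl)→820, (C,nl)→840; best=280 via (C,hash)
  {ACE}: card=24000; try (E,hash)→2480, (A,hash)→3040, (E,merge)→5360, (A,merge)→15640, (A,nl_idx)→32840, (E,nl)→48400 …(+1); best=2480 via (E,hash)
  {ACD}: card=1600; try (D,hash)→1280, (A,merge)→1720, (A,hash)→1760, (A,nl_idx)→2440, (D,merge)→4680, (A,nl)→8280 …(+1); best=1280 via (D,hash)
  {ABC}: card=50000; try (B,hash)→4800, (B,merge)→6650, (C,hash)→14600, (B,nl_idx)→53600, (B,nl)→100400, (C,merge)→189520 …(+1); best=4800 via (B,hash)
  {CDE}: card=4800; try (E,merge)→1880, (E,hash)→2040, (D,hash)→2120, (E,nl)→9880, (D,merge)→15120, (D,nl)→48440; best=1880 via (E,merge)
  {ACDE}: card=96000; try (E,hash)→4560, (A,hash)→8080, (E,merge)→21440, (D,hash)→26960, (A,merge)→69880, (A,nl_idx)→131480 …(+4); best=4560 via (E,hash)
  {ABCE}: card=3000000; try (B,hash)→30480, (E,hash)→56480, (B,merge)→388730, (E,merge)→855760, (B,nl_idx)→3194480, (B,nl)→6002480 …(+1); best=30480 via (B,hash)
  {ABCD}: card=200000; try (B,hash)→6880, (B,merge)→22730, (D,hash)→55280, (B,nl_idx)→214080, (B,nl)→401280, (D,merge)→855080 …(+1); best=6880 via (B,hash)
  {ABCDE}: card=12000000; try (B,hash)→104560, (E,hash)→208560, (B,merge)→1734810, (D,hash)→3030960, (E,merge)→3807840, (B,nl_idx)→12772560 …(+4); best=104560 via (B,hash)

cost=104560; order=A,C,D,E,B; methods=hash,hash,hash,hash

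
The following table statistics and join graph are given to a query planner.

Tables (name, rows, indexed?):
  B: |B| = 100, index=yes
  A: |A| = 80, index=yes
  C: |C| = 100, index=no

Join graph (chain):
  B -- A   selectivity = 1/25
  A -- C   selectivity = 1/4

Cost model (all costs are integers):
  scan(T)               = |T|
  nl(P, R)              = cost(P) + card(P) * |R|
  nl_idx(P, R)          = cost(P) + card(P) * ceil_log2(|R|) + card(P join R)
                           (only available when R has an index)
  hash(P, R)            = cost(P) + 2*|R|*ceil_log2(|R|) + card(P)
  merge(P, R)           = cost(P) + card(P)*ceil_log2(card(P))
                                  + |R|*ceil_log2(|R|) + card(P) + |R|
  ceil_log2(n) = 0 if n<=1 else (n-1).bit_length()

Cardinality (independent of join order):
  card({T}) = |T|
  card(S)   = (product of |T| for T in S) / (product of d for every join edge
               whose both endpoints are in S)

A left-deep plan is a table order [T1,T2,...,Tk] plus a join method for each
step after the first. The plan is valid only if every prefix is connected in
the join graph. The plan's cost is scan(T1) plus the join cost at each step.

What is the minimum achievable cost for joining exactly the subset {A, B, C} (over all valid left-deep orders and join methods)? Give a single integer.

Selinger DP over subsets of {A,B,C}:
  {B}: scan cost=100, card=100
  {A}: scan cost=80, card=80
  {C}: scan cost=100, card=100
  {AB}: card=320; try (B,nl_idx)→960, (A,nl_idx)→1120, (A,hash)→1320, (B,merge)→1520, (A,merge)→1540, (B,hash)→1560 …(+2); best=960 via (B,nl_idx)
  {AC}: card=2000; try (A,hash)→1320, (C,merge)→1520, (A,merge)→1540, (C,hash)→1560, (A,nl_idx)→2800, (C,nl)→8080 …(+1); best=1320 via (A,hash)
  {ABC}: card=8000; try (C,hash)→2680, (B,hash)→4720, (C,merge)→4960, (B,nl_idx)→23320, (B,merge)→26120, (C,nl)→32960 …(+1); best=2680 via (C,hash)

2680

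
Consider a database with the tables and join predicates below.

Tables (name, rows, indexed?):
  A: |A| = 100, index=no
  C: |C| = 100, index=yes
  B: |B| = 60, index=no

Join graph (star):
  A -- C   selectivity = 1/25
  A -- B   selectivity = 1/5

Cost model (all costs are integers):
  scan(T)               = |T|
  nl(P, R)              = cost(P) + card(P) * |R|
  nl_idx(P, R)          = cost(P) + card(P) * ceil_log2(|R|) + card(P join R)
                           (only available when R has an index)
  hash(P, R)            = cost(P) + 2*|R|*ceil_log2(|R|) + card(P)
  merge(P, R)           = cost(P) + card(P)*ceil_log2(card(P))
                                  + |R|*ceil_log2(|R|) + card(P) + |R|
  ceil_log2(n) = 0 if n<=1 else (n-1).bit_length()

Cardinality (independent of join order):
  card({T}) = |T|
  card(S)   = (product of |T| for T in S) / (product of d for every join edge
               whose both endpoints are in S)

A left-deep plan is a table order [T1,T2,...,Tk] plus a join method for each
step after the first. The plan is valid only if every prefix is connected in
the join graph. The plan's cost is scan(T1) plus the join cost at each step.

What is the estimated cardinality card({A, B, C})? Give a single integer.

4800

Tables in S: A(100), B(60), C(100)
Edges inside S: A-C(d=25), A-B(d=5)
numerator = 100 * 60 * 100 = 600000
denominator = 25 * 5 = 125
card(S) = 600000 / 125 = 4800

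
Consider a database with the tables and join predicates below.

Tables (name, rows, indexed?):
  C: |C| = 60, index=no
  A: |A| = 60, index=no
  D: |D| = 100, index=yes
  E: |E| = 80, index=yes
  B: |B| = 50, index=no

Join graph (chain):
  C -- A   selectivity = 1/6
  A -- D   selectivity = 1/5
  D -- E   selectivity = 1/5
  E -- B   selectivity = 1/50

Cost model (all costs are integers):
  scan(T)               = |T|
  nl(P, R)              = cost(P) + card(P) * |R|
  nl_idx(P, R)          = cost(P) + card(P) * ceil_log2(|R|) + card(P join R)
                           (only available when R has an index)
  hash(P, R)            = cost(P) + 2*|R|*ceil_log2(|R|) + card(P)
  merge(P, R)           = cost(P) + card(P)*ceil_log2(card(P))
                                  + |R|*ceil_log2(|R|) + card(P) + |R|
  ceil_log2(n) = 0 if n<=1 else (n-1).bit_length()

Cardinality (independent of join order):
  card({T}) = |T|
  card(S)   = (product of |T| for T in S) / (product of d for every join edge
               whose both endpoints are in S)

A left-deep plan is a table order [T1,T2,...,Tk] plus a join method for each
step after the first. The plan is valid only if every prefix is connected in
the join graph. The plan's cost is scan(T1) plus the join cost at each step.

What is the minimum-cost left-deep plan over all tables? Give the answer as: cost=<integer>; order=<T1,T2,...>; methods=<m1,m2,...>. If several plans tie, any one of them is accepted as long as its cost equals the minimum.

cost=24160; order=B,E,D,A,C; methods=nl_idx,merge,hash,hash

Selinger DP (subsets sized 1..n):
  {C}: scan cost=60, card=60
  {A}: scan cost=60, card=60
  {D}: scan cost=100, card=100
  {E}: scan cost=80, card=80
  {B}: scan cost=50, card=50
  {AC}: card=600; try (C,hash)→840, (A,hash)→840, (C,merge)→900, (A,merge)→900, (C,nl)→3660, (A,nl)→3660; best=840 via (C,hash)
  {AD}: card=1200; try (A,hash)→920, (D,merge)→1280, (A,merge)→1320, (D,hash)→1520, (D,nl_idx)→1680, (D,nl)→6060 …(+1); best=920 via (A,hash)
  {DE}: card=1600; try (E,hash)→1320, (D,merge)→1520, (E,merge)→1540, (D,hash)→1560, (D,nl_idx)→2240, (E,nl_idx)→2400 …(+2); best=1320 via (E,hash)
  {BE}: card=80; try (E,nl_idx)→480, (B,hash)→760, (E,merge)→1040, (B,merge)→1070, (E,hash)→1220, (E,nl)→4050 …(+1); best=480 via (E,nl_idx)
  {ACD}: card=12000; try (D,hash)→2840, (C,hash)→2840, (D,merge)→8240, (C,merge)→15740, (D,nl_idx)→17040, (D,nl)→60840 …(+1); best=2840 via (D,hash)
  {ADE}: card=19200; try (E,hash)→3240, (A,hash)→3640, (E,merge)→15960, (A,merge)→20940, (E,nl_idx)→28520, (E,nl)→96920 …(+1); best=3240 via (E,hash)
  {BDE}: card=1600; try (D,merge)→1920, (D,hash)→1960, (D,nl_idx)→2640, (B,hash)→3520, (D,nl)→8480, (B,merge)→20870 …(+1); best=1920 via (D,merge)
  {ACDE}: card=192000; try (E,hash)→15960, (C,hash)→23160, (E,merge)→183480, (E,nl_idx)→278840, (C,merge)→310860, (E,nl)→962840 …(+1); best=15960 via (E,hash)
  {ABDE}: card=19200; try (A,hash)→4240, (A,merge)→21540, (B,hash)→23040, (A,nl)→97920, (B,merge)→310790, (B,nl)→963240; best=4240 via (A,hash)
  {ABCDE}: card=192000; try (C,hash)→24160, (B,hash)→208560, (C,merge)→311860, (C,nl)→1156240, (B,merge)→3664310, (B,nl)→9615960; best=24160 via (C,hash)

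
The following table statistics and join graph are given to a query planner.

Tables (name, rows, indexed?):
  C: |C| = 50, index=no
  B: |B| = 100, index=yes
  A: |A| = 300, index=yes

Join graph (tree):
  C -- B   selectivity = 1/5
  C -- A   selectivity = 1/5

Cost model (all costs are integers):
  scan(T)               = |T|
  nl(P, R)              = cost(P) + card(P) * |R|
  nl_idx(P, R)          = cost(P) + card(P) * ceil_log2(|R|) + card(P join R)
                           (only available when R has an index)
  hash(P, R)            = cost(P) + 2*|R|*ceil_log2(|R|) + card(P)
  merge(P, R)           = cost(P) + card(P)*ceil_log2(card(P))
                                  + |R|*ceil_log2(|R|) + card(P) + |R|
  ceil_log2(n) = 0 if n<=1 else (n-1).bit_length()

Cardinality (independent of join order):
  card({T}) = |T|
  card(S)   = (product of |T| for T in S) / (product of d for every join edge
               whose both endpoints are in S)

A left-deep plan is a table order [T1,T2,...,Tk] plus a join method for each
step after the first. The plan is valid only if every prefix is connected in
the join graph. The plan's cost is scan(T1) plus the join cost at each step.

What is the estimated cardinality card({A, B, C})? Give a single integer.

Tables in S: A(300), B(100), C(50)
Edges inside S: C-B(d=5), C-A(d=5)
numerator = 300 * 100 * 50 = 1500000
denominator = 5 * 5 = 25
card(S) = 1500000 / 25 = 60000

60000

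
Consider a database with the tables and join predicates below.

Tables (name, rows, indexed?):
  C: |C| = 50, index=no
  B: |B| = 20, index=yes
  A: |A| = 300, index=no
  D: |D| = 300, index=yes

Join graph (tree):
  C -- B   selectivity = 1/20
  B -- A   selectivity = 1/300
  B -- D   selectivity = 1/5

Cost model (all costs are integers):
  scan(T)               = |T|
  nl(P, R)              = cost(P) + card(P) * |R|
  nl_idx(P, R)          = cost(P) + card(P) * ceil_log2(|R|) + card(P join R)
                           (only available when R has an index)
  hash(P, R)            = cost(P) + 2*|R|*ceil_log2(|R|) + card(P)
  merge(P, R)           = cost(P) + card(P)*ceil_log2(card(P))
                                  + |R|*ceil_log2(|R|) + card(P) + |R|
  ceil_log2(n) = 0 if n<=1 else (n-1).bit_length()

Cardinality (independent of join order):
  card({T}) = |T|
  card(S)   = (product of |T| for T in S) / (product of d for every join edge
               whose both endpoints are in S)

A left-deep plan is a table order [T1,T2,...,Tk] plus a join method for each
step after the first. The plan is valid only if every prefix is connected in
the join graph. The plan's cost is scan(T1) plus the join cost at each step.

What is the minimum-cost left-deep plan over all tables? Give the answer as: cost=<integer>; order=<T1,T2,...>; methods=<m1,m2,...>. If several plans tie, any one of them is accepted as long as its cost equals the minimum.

cost=3980; order=A,B,D,C; methods=hash,nl_idx,hash

Selinger DP (subsets sized 1..n):
  {C}: scan cost=50, card=50
  {B}: scan cost=20, card=20
  {A}: scan cost=300, card=300
  {D}: scan cost=300, card=300
  {BC}: card=50; try (B,hash)→300, (B,nl_idx)→350, (C,merge)→490, (B,merge)→520, (C,hash)→640, (C,nl)→1020 …(+1); best=300 via (B,hash)
  {AB}: card=20; try (B,hash)→800, (B,nl_idx)→1820, (A,merge)→3140, (B,merge)→3420, (A,hash)→5440, (A,nl)→6020 …(+1); best=800 via (B,hash)
  {BD}: card=1200; try (B,hash)→800, (D,nl_idx)→1400, (B,nl_idx)→3000, (D,merge)→3140, (B,merge)→3420, (D,hash)→5440 …(+2); best=800 via (B,hash)
  {ABC}: card=50; try (C,merge)→1270, (C,hash)→1420, (C,nl)→1800, (A,merge)→3650, (A,hash)→5750, (A,nl)→15300; best=1270 via (C,merge)
  {BCD}: card=3000; try (C,hash)→2600, (D,merge)→3650, (D,nl_idx)→3750, (D,hash)→5750, (D,nl)→15300, (C,merge)→15550 …(+1); best=2600 via (C,hash)
  {ABD}: card=1200; try (D,nl_idx)→2180, (D,merge)→3920, (D,hash)→6220, (D,nl)→6800, (A,hash)→7400, (A,merge)→18200 …(+1); best=2180 via (D,nl_idx)
  {ABCD}: card=3000; try (C,hash)→3980, (D,merge)→4620, (D,nl_idx)→4720, (D,hash)→6720, (A,hash)→11000, (D,nl)→16270 …(+4); best=3980 via (C,hash)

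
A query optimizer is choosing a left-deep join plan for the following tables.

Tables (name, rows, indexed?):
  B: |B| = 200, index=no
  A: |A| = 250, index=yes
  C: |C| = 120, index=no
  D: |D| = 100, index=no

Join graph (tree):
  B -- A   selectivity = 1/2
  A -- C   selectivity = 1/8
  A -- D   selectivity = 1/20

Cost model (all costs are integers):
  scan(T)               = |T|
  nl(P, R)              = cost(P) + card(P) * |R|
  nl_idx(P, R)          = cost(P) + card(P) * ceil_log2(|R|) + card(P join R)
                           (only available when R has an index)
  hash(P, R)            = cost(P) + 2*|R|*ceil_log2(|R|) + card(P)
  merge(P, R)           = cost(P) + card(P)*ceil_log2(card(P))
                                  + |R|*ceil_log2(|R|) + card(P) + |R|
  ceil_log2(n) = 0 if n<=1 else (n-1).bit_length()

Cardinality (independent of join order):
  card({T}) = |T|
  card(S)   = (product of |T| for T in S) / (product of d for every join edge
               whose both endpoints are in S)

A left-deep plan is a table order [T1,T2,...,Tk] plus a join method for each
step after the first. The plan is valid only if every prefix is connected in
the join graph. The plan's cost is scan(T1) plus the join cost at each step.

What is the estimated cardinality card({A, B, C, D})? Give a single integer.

Tables in S: A(250), B(200), C(120), D(100)
Edges inside S: B-A(d=2), A-C(d=8), A-D(d=20)
numerator = 250 * 200 * 120 * 100 = 600000000
denominator = 2 * 8 * 20 = 320
card(S) = 600000000 / 320 = 1875000

1875000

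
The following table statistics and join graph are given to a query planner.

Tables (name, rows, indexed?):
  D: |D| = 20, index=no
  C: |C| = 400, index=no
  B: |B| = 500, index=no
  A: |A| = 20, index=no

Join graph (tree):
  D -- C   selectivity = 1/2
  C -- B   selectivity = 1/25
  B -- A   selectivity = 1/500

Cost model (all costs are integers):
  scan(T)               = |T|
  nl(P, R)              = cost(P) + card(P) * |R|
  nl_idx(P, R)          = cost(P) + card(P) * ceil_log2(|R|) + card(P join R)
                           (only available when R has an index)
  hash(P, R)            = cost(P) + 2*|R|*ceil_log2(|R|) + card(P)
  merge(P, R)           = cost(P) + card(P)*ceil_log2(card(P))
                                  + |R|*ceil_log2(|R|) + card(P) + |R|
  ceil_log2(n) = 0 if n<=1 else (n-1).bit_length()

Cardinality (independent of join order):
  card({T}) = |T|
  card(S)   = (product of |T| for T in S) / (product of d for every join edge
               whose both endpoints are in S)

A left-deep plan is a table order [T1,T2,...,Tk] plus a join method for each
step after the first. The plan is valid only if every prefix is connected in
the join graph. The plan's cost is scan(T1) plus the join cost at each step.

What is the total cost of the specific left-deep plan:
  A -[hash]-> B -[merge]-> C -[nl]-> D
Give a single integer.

19560

step 1: scan A: cost=20, card=20
step 2: join B via hash
    card(P join B) = 20*500/(500) = 20
    cost = 20 + 2*500*9 + 20 = 9040
step 3: join C via merge
    card(P join C) = 20*400/(25) = 320
    cost = 9040 + 20*5 + 400*9 + 20 + 400 = 13160
step 4: join D via nl
    card(P join D) = 320*20/(2) = 3200
    cost = 13160 + 320*20 = 19560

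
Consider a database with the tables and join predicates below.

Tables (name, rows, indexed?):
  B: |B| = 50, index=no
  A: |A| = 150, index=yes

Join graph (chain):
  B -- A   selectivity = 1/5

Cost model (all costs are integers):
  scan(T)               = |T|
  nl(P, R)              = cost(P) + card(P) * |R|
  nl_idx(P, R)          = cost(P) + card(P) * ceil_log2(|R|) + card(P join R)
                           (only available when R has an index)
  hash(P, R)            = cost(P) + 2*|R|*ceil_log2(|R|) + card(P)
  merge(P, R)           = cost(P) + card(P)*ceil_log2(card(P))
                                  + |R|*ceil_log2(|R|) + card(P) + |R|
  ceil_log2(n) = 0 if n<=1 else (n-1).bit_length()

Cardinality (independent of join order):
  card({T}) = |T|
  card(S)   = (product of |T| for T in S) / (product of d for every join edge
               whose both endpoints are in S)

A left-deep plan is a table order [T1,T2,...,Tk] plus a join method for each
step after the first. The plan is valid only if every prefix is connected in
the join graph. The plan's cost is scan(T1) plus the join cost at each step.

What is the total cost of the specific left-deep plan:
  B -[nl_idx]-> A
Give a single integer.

1950

step 1: scan B: cost=50, card=50
step 2: join A via nl_idx
    card(P join A) = 50*150/(5) = 1500
    cost = 50 + 50*8 + 1500 = 1950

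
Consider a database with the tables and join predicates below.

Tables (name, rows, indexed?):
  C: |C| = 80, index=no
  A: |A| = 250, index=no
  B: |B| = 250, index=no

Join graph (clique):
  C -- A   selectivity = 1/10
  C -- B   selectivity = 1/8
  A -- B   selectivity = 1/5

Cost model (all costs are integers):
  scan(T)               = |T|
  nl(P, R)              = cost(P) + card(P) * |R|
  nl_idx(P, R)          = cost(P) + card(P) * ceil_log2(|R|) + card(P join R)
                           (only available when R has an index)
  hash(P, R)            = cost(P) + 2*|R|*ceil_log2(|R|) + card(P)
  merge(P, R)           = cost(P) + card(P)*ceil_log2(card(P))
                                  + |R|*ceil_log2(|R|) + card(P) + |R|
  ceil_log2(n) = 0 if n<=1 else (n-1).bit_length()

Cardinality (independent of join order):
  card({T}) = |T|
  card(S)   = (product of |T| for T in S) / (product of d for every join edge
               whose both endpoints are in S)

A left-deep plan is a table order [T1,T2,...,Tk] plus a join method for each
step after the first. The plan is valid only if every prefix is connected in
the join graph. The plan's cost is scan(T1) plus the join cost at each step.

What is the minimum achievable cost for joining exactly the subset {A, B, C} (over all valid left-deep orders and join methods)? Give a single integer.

Selinger DP over subsets of {A,B,C}:
  {C}: scan cost=80, card=80
  {A}: scan cost=250, card=250
  {B}: scan cost=250, card=250
  {AC}: card=2000; try (C,hash)→1620, (A,merge)→2970, (C,merge)→3140, (A,hash)→4160, (A,nl)→20080, (C,nl)→20250; best=1620 via (C,hash)
  {BC}: card=2500; try (C,hash)→1620, (B,merge)→2970, (C,merge)→3140, (B,hash)→4160, (B,nl)→20080, (C,nl)→20250; best=1620 via (C,hash)
  {AB}: card=12500; try (B,hash)→4500, (A,hash)→4500, (B,merge)→4750, (A,merge)→4750, (B,nl)→62750, (A,nl)→62750; best=4500 via (B,hash)
  {ABC}: card=12500; try (B,hash)→7620, (A,hash)→8120, (C,hash)→18120, (B,merge)→27870, (A,merge)→36370, (C,merge)→192640 …(+3); best=7620 via (B,hash)

7620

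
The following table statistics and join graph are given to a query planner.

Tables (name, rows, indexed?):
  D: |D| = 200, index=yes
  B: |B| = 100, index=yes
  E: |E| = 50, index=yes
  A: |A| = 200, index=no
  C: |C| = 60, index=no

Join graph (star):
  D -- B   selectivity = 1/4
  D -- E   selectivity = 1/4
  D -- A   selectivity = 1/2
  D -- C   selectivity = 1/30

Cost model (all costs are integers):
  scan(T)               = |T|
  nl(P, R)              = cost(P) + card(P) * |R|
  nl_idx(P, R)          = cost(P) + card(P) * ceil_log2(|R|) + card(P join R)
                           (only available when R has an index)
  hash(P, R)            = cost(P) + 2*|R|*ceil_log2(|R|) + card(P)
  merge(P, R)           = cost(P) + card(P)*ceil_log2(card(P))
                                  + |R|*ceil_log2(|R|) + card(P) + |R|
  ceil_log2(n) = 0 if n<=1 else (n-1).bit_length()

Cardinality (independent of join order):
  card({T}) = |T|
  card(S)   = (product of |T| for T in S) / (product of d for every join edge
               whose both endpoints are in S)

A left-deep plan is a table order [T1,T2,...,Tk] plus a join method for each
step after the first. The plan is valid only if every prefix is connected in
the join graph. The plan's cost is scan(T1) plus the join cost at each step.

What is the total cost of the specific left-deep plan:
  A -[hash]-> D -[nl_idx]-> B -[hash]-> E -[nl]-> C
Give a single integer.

step 1: scan A: cost=200, card=200
step 2: join D via hash
    card(P join D) = 200*200/(2) = 20000
    cost = 200 + 2*200*8 + 200 = 3600
step 3: join B via nl_idx
    card(P join B) = 20000*100/(4) = 500000
    cost = 3600 + 20000*7 + 500000 = 643600
step 4: join E via hash
    card(P join E) = 500000*50/(4) = 6250000
    cost = 643600 + 2*50*6 + 500000 = 1144200
step 5: join C via nl
    card(P join C) = 6250000*60/(30) = 12500000
    cost = 1144200 + 6250000*60 = 376144200

376144200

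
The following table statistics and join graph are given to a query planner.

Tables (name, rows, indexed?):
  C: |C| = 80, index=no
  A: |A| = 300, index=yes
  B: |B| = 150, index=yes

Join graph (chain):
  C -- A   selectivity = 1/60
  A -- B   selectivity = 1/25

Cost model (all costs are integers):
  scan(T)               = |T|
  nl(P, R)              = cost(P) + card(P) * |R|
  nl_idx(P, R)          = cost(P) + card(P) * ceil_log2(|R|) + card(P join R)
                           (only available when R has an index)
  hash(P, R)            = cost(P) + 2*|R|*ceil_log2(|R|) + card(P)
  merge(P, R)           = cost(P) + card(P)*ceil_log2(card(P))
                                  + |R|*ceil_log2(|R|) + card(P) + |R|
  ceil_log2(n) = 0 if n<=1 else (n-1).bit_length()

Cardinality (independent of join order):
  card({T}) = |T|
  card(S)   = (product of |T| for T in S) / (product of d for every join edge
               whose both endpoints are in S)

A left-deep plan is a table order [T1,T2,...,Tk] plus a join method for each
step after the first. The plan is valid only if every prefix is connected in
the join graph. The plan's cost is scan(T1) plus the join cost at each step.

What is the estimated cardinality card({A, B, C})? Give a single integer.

Tables in S: A(300), B(150), C(80)
Edges inside S: C-A(d=60), A-B(d=25)
numerator = 300 * 150 * 80 = 3600000
denominator = 60 * 25 = 1500
card(S) = 3600000 / 1500 = 2400

2400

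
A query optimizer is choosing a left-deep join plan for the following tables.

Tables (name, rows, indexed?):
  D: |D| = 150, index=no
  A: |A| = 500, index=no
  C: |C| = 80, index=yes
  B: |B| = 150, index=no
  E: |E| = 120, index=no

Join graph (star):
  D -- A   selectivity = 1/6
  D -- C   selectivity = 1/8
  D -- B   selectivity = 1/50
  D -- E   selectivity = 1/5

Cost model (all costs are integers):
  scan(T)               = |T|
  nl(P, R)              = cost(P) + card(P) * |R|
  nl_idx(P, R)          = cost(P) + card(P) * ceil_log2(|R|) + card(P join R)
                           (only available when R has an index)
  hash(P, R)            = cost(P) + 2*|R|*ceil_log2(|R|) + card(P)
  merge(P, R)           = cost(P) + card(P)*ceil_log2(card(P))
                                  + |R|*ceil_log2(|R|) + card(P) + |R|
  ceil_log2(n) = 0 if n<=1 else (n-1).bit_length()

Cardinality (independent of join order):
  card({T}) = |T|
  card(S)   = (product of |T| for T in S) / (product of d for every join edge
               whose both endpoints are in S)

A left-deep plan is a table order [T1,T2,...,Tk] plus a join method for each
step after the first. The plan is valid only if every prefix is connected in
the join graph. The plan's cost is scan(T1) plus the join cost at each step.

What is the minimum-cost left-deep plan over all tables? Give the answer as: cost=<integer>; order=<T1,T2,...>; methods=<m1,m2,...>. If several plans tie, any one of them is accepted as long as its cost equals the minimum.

cost=127450; order=B,D,C,E,A; methods=hash,hash,hash,hash

Selinger DP (subsets sized 1..n):
  {D}: scan cost=150, card=150
  {A}: scan cost=500, card=500
  {C}: scan cost=80, card=80
  {B}: scan cost=150, card=150
  {E}: scan cost=120, card=120
  {AD}: card=12500; try (D,hash)→3400, (A,merge)→6500, (D,merge)→6850, (A,hash)→9300, (A,nl)→75150, (D,nl)→75500; best=3400 via (D,hash)
  {CD}: card=1500; try (C,hash)→1420, (D,merge)→2070, (C,merge)→2140, (D,hash)→2560, (C,nl_idx)→2700, (D,nl)→12080 …(+1); best=1420 via (C,hash)
  {BD}: card=450; try (D,hash)→2700, (B,hash)→2700, (D,merge)→2850, (B,merge)→2850, (D,nl)→22650, (B,nl)→22650; best=2700 via (D,hash)
  {DE}: card=3600; try (E,hash)→1980, (D,merge)→2430, (E,merge)→2460, (D,hash)→2640, (D,nl)→18120, (E,nl)→18150; best=1980 via (E,hash)
  {ACD}: card=125000; try (A,hash)→11920, (C,hash)→17020, (A,merge)→24420, (C,merge)→191540, (C,nl_idx)→215900, (A,nl)→751420 …(+1); best=11920 via (A,hash)
  {ABD}: card=37500; try (A,hash)→12150, (A,merge)→12200, (B,hash)→18300, (B,merge)→192250, (A,nl)→227700, (B,nl)→1878400; best=12150 via (A,hash)
  {ADE}: card=300000; try (A,hash)→14580, (E,hash)→17580, (A,merge)→53780, (E,merge)→191860, (E,nl)→1503400, (A,nl)→1801980; best=14580 via (A,hash)
  {BCD}: card=4500; try (C,hash)→4270, (B,hash)→5320, (C,merge)→7840, (C,nl_idx)→10350, (B,merge)→20770, (C,nl)→38700 …(+1); best=4270 via (C,hash)
  {CDE}: card=36000; try (E,hash)→4600, (C,hash)→6700, (E,merge)→20380, (C,merge)→49420, (C,nl_idx)→63180, (E,nl)→181420 …(+1); best=4600 via (E,hash)
  {BDE}: card=10800; try (E,hash)→4830, (B,hash)→7980, (E,merge)→8160, (B,merge)→50130, (E,nl)→56700, (B,nl)→541980; best=4830 via (E,hash)
  {ABCD}: card=375000; try (A,hash)→17770, (C,hash)→50770, (A,merge)→72270, (B,hash)→139320, (C,nl_idx)→649650, (C,merge)→650290 …(+4); best=17770 via (A,hash)
  {ACDE}: card=3000000; try (A,hash)→49600, (E,hash)→138600, (C,hash)→315700, (A,merge)→621600, (E,merge)→2262880, (C,nl_idx)→5114580 …(+4); best=49600 via (A,hash)
  {ABDE}: card=900000; try (A,hash)→24630, (E,hash)→51330, (A,merge)→171830, (B,hash)→316980, (E,merge)→650610, (E,nl)→4512150 …(+3); best=24630 via (A,hash)
  {BCDE}: card=108000; try (E,hash)→10450, (C,hash)→16750, (B,hash)→43000, (E,merge)→68230, (C,merge)→167470, (C,nl_idx)→188430 …(+4); best=10450 via (E,hash)
  {ABCDE}: card=9000000; try (A,hash)→127450, (E,hash)→394450, (C,hash)→925750, (A,merge)→1959450, (B,hash)→3052000, (E,merge)→7518730 …(+7); best=127450 via (A,hash)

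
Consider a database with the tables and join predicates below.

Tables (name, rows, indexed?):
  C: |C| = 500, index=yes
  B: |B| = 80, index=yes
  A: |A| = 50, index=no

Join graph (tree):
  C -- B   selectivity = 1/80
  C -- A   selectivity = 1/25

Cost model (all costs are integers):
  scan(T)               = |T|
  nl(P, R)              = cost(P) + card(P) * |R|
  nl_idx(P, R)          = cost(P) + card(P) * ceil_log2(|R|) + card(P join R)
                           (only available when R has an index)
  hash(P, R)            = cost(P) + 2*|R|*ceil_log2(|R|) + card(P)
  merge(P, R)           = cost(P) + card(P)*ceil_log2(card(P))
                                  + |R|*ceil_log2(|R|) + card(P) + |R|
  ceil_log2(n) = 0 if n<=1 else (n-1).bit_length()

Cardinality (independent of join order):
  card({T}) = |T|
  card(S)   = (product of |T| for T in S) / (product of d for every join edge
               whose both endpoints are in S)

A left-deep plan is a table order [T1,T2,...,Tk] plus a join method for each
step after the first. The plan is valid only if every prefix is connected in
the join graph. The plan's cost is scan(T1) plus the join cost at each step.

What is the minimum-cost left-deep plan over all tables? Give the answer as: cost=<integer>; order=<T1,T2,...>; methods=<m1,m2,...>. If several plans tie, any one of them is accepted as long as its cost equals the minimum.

cost=2400; order=B,C,A; methods=nl_idx,hash

Selinger DP (subsets sized 1..n):
  {C}: scan cost=500, card=500
  {B}: scan cost=80, card=80
  {A}: scan cost=50, card=50
  {BC}: card=500; try (C,nl_idx)→1300, (B,hash)→2120, (B,nl_idx)→4500, (C,merge)→5720, (B,merge)→6140, (C,hash)→9160 …(+2); best=1300 via (C,nl_idx)
  {AC}: card=1000; try (C,nl_idx)→1500, (A,hash)→1600, (C,merge)→5400, (A,merge)→5850, (C,hash)→9100, (C,nl)→25050 …(+1); best=1500 via (C,nl_idx)
  {ABC}: card=1000; try (A,hash)→2400, (B,hash)→3620, (A,merge)→6650, (B,nl_idx)→9500, (B,merge)→13140, (A,nl)→26300 …(+1); best=2400 via (A,hash)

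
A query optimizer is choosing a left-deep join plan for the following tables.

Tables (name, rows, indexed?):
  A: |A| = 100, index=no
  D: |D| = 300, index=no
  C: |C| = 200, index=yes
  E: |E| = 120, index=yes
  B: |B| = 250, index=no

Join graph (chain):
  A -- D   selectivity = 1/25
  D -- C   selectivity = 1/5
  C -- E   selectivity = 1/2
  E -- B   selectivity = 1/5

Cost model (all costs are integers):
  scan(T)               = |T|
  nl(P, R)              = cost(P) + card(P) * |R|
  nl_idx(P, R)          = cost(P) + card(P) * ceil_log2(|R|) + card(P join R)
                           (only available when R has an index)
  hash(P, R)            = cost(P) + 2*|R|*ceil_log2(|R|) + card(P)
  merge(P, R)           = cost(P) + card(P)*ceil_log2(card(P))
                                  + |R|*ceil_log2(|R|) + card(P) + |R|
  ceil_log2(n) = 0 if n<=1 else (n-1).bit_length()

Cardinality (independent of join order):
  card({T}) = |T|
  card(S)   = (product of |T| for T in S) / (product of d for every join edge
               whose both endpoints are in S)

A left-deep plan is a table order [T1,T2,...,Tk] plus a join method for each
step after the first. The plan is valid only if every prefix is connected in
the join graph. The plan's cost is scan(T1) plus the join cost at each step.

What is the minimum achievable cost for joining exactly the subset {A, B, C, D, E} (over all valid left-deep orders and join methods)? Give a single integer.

2940080

Selinger DP over subsets of {A,B,C,D,E}:
  {A}: scan cost=100, card=100
  {D}: scan cost=300, card=300
  {C}: scan cost=200, card=200
  {E}: scan cost=120, card=120
  {B}: scan cost=250, card=250
  {AD}: card=1200; try (A,hash)→2000, (D,merge)→3900, (A,merge)→4100, (D,hash)→5600, (D,nl)→30100, (A,nl)→30300; best=2000 via (A,hash)
  {CD}: card=12000; try (C,hash)→3800, (D,merge)→5000, (C,merge)→5100, (D,hash)→5800, (C,nl_idx)→14700, (D,nl)→60200 …(+1); best=3800 via (C,hash)
  {CE}: card=12000; try (E,hash)→2080, (C,merge)→2880, (E,merge)→2960, (C,hash)→3440, (C,nl_idx)→13080, (E,nl_idx)→13600 …(+2); best=2080 via (E,hash)
  {BE}: card=6000; try (E,hash)→2180, (B,merge)→3330, (E,merge)→3460, (B,hash)→4240, (E,nl_idx)→8000, (B,nl)→30120 …(+1); best=2180 via (E,hash)
  {ACD}: card=48000; try (C,hash)→6400, (A,hash)→17200, (C,merge)→18200, (C,nl_idx)→59600, (A,merge)→184600, (C,nl)→242000 …(+1); best=6400 via (C,hash)
  {CDE}: card=720000; try (E,hash)→17480, (D,hash)→19480, (E,merge)→184760, (D,merge)→185080, (E,nl_idx)→807800, (E,nl)→1443800 …(+1); best=17480 via (E,hash)
  {BCE}: card=600000; try (C,hash)→11380, (B,hash)→18080, (C,merge)→87980, (B,merge)→184330, (C,nl_idx)→650180, (C,nl)→1202180 …(+1); best=11380 via (C,hash)
  {ACDE}: card=2880000; try (E,hash)→56080, (A,hash)→738880, (E,merge)→823360, (E,nl_idx)→3222400, (E,nl)→5766400, (A,merge)→15138280 …(+1); best=56080 via (E,hash)
  {BCDE}: card=36000000; try (D,hash)→616780, (B,hash)→741480, (D,merge)→12614380, (B,merge)→15139730, (D,nl)→180011380, (B,nl)→180017480; best=616780 via (D,hash)
  {ABCDE}: card=144000000; try (B,hash)→2940080, (A,hash)→36618180, (B,merge)→66298330, (B,nl)→720056080, (A,merge)→972617580, (A,nl)→3600616780; best=2940080 via (B,hash)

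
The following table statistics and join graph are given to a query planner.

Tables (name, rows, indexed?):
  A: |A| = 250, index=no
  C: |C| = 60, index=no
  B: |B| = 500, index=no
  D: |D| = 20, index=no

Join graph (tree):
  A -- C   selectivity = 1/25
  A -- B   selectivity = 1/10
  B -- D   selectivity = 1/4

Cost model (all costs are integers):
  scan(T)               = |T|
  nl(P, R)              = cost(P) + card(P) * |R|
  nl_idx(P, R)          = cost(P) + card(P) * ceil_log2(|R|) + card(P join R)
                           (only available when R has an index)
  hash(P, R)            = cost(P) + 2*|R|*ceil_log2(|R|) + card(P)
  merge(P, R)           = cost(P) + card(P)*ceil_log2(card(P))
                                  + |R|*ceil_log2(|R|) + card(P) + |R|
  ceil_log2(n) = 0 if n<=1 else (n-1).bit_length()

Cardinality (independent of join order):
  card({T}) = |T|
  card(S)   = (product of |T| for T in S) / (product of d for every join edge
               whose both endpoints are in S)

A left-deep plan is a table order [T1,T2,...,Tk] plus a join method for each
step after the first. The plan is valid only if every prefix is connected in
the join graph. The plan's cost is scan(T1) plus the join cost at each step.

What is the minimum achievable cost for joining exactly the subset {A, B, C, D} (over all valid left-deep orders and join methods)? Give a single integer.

Selinger DP over subsets of {A,B,C,D}:
  {A}: scan cost=250, card=250
  {C}: scan cost=60, card=60
  {B}: scan cost=500, card=500
  {D}: scan cost=20, card=20
  {AC}: card=600; try (C,hash)→1220, (A,merge)→2730, (C,merge)→2920, (A,hash)→4120, (A,nl)→15060, (C,nl)→15250; best=1220 via (C,hash)
  {AB}: card=12500; try (A,hash)→5000, (B,merge)→7500, (A,merge)→7750, (B,hash)→9500, (B,nl)→125250, (A,nl)→125500; best=5000 via (A,hash)
  {BD}: card=2500; try (D,hash)→1200, (B,merge)→5140, (D,merge)→5620, (B,hash)→9040, (B,nl)→10020, (D,nl)→10500; best=1200 via (D,hash)
  {ABC}: card=30000; try (B,hash)→10820, (B,merge)→12820, (C,hash)→18220, (C,merge)→192920, (B,nl)→301220, (C,nl)→755000; best=10820 via (B,hash)
  {ABD}: card=62500; try (A,hash)→7700, (D,hash)→17700, (A,merge)→35950, (D,merge)→192620, (D,nl)→255000, (A,nl)→626200; best=7700 via (A,hash)
  {ABCD}: card=150000; try (D,hash)→41020, (C,hash)→70920, (D,merge)→490940, (D,nl)→610820, (C,merge)→1070620, (C,nl)→3757700; best=41020 via (D,hash)

41020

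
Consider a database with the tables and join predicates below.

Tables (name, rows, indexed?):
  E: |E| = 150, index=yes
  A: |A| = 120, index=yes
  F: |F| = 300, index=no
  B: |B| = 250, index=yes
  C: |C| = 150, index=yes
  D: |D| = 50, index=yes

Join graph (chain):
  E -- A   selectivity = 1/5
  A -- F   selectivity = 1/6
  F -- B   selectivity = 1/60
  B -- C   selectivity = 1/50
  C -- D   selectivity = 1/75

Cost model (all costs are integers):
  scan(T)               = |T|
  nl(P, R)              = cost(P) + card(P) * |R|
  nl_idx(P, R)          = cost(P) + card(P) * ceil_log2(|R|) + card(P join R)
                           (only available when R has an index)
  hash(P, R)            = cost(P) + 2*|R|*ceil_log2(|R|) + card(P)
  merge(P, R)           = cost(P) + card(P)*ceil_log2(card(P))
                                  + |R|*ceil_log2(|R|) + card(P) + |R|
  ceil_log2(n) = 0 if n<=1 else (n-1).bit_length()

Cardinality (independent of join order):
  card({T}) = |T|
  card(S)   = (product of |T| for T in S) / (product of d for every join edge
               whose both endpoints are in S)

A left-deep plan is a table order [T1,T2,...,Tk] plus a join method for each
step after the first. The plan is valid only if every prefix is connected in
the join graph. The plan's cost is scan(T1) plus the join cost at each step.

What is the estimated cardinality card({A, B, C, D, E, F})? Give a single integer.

Tables in S: A(120), B(250), C(150), D(50), E(150), F(300)
Edges inside S: E-A(d=5), A-F(d=6), F-B(d=60), B-C(d=50), C-D(d=75)
numerator = 120 * 250 * 150 * 50 * 150 * 300 = 10125000000000
denominator = 5 * 6 * 60 * 50 * 75 = 6750000
card(S) = 10125000000000 / 6750000 = 1500000

1500000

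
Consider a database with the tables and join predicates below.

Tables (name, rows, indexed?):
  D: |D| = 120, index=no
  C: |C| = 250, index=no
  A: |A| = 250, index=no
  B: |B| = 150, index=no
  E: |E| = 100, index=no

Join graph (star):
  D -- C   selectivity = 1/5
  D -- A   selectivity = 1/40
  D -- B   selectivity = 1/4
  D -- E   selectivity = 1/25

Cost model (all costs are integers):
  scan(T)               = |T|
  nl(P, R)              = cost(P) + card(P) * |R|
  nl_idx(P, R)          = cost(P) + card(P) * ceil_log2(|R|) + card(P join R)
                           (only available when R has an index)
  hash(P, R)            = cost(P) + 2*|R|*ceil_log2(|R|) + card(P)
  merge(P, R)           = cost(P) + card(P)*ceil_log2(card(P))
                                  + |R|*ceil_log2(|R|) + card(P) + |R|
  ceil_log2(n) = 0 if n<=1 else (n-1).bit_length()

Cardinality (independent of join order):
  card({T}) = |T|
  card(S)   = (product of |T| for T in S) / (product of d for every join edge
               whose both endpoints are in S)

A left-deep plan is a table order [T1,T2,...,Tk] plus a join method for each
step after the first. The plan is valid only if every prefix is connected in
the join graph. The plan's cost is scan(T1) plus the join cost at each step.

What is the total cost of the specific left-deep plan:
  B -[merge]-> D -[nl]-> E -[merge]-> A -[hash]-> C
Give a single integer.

step 1: scan B: cost=150, card=150
step 2: join D via merge
    card(P join D) = 150*120/(4) = 4500
    cost = 150 + 150*8 + 120*7 + 150 + 120 = 2460
step 3: join E via nl
    card(P join E) = 4500*100/(25) = 18000
    cost = 2460 + 4500*100 = 452460
step 4: join A via merge
    card(P join A) = 18000*250/(40) = 112500
    cost = 452460 + 18000*15 + 250*8 + 18000 + 250 = 742710
step 5: join C via hash
    card(P join C) = 112500*250/(5) = 5625000
    cost = 742710 + 2*250*8 + 112500 = 859210

859210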